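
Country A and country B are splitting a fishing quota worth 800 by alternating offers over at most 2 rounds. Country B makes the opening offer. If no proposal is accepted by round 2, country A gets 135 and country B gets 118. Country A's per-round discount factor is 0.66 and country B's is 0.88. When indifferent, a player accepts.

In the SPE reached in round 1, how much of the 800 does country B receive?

349.88

Solve by backward induction from round 2.
Round 2 (country A proposes): country B gets 118 if talks fail, so country A offers 118 and keeps 682.
Round 1 (country B proposes): country A can get 682 next round, worth 0.66 × 682 = 450.12 now; country B offers that and keeps 349.88.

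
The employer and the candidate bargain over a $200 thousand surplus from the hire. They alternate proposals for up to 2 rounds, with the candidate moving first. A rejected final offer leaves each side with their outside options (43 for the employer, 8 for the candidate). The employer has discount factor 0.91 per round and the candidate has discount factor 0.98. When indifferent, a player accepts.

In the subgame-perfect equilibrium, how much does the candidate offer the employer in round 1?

Round 2 (the employer proposes): the candidate gets 8 if talks fail, so the employer offers 8 and keeps 192.
Round 1 (the candidate proposes): the employer can get 192 next round, worth 0.91 × 192 = 174.72 now, so the candidate offers 174.72, keeping 25.28.

174.72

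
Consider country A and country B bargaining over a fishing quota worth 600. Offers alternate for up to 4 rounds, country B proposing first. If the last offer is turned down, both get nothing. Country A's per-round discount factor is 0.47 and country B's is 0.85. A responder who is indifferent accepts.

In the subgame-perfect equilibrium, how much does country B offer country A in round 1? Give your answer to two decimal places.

Round 4 (country A proposes): country B will accept anything ≥ 0, so country A offers 0 and keeps 600.
Round 3 (country B proposes): country A can get 600 next round, worth 0.47 × 600 = 282 now. Country B offers 282 and keeps 600 − 282 = 318.
Round 2 (country A proposes): country B can get 318 next round, worth 0.85 × 318 = 270.3 now. Country A offers 270.3 and keeps 600 − 270.3 = 329.7.
Round 1 (country B proposes): country A can get 329.7 next round, worth 0.47 × 329.7 = 154.959 now; country B offers that and keeps 445.041.

154.96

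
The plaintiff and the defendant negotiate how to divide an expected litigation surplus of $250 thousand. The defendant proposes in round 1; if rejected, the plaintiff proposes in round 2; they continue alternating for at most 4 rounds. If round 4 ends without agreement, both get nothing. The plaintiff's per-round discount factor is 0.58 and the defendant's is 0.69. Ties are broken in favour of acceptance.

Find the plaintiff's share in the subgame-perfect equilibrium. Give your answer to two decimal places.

102.98

Solve by backward induction from round 4.
Round 4 (the plaintiff proposes): the defendant will accept anything ≥ 0, so the plaintiff offers 0 and keeps 250.
Round 3 (the defendant proposes): the plaintiff can get 250 next round, worth 0.58 × 250 = 145 now. The defendant offers 145 and keeps 250 − 145 = 105.
Round 2 (the plaintiff proposes): the defendant can get 105 next round, worth 0.69 × 105 = 72.45 now, so the plaintiff offers 72.45, keeping 177.55.
Round 1 (the defendant proposes): the plaintiff can get 177.55 next round, worth 0.58 × 177.55 = 102.979 now. The defendant offers 102.979 and keeps 250 − 102.979 = 147.021.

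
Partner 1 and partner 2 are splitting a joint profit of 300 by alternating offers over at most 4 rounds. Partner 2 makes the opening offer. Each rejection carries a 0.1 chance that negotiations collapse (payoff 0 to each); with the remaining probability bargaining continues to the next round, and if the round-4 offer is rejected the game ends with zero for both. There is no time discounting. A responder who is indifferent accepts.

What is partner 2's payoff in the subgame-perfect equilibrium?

By backward induction:
Round 4 (partner 1 proposes): rejection yields 0 for partner 2; partner 1 offers 0 and keeps 300.
Round 3 (partner 2 proposes): rejecting gives partner 1 an expected 0.9 × 300 = 270, so partner 2 offers 270, keeping 30.
Round 2 (partner 1 proposes): rejecting gives partner 2 an expected 0.9 × 30 = 27. Partner 1 offers 27 and keeps 300 − 27 = 273.
Round 1 (partner 2 proposes): rejecting gives partner 1 an expected 0.9 × 273 = 245.7. Partner 2 offers 245.7 and keeps 300 − 245.7 = 54.3.

54.3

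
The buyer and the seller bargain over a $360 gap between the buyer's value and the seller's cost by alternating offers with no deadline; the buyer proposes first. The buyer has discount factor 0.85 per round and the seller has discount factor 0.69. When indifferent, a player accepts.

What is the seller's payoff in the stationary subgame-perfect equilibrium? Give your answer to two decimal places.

When the buyer proposes, the seller accepts any offer worth at least 0.69 times what the seller would get by proposing next round; and vice versa.
This gives x = 360 − 0.69y and y = 360 − 0.85x, where x and y are each side's share when it proposes.
Hence (1 − 0.69·0.85)x = 360(1 − 0.69), i.e. 0.4135·x = 111.6.
x ≈ 269.8912; the seller's share is 360 − x ≈ 90.1088.

90.11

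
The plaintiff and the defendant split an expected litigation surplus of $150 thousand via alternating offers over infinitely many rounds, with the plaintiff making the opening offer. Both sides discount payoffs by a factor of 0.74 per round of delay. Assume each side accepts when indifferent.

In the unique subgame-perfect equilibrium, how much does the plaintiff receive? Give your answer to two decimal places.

Let x be the plaintiff's share when the plaintiff proposes and y be the defendant's share when the defendant proposes.
The defendant accepts iff offered ≥ 0.74·y, so x = 150 − 0.74y. Symmetrically y = 150 − 0.74x.
Substituting: x = 150 − 0.74(150 − 0.74x), giving x(1 − 0.74·0.74) = 150(1 − 0.74).
So x = 150 × 0.26 / 0.4524 ≈ 86.2069, and the defendant receives 150 − x ≈ 63.7931.

86.21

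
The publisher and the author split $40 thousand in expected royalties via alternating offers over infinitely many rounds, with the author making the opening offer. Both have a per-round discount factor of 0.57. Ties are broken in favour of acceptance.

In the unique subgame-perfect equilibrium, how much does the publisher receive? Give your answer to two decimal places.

When the author proposes, the publisher accepts any offer worth at least 0.57 times what the publisher would get by proposing next round; and vice versa.
This gives x = 40 − 0.57y and y = 40 − 0.57x, where x and y are each side's share when it proposes.
Hence (1 − 0.57·0.57)x = 40(1 − 0.57), i.e. 0.6751·x = 17.2.
x ≈ 25.4777; the publisher's share is 40 − x ≈ 14.5223.

14.52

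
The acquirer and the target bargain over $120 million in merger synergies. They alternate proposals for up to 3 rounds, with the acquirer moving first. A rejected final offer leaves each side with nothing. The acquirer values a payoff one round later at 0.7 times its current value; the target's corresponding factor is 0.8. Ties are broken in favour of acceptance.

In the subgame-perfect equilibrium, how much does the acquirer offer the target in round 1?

Work backward from the last round.
Round 3 (the acquirer proposes): the target will accept anything ≥ 0, so the acquirer offers 0 and keeps 120.
Round 2 (the target proposes): the acquirer can get 120 next round, worth 0.7 × 120 = 84 now; the target offers that and keeps 36.
Round 1 (the acquirer proposes): the target can get 36 next round, worth 0.8 × 36 = 28.8 now; the acquirer offers that and keeps 91.2.

28.8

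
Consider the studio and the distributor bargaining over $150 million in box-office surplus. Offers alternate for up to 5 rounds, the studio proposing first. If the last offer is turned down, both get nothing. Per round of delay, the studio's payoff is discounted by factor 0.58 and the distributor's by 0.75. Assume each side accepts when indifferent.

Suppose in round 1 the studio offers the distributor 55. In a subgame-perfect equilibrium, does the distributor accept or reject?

Reject

Work out the distributor's continuation value if the offer is rejected.
Round 5 (the studio proposes): rejection yields 0 for the distributor; the studio offers 0 and keeps 150.
Round 4 (the distributor proposes): the studio can get 150 next round, worth 0.58 × 150 = 87 now. The distributor offers 87 and keeps 150 − 87 = 63.
Round 3 (the studio proposes): the distributor can get 63 next round, worth 0.75 × 63 = 47.25 now. The studio offers 47.25 and keeps 150 − 47.25 = 102.75.
Round 2 (the distributor proposes): the studio can get 102.75 next round, worth 0.58 × 102.75 = 59.595 now; the distributor offers that and keeps 90.405.
So by rejecting in round 1, the distributor gets 90.405 next round, worth 0.75 × 90.405 = 67.80375 now.
Offer 55 < 67.80375, so the distributor rejects.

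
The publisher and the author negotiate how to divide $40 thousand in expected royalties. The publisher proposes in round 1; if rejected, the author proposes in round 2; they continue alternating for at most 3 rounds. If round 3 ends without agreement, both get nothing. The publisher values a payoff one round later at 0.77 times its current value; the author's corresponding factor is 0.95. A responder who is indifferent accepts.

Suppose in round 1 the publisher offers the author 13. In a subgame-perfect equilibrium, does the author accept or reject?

Round 3 (the publisher proposes): rejection yields 0 for the author; the publisher offers 0 and keeps 40.
Round 2 (the author proposes): the publisher can get 40 next round, worth 0.77 × 40 = 30.8 now. The author offers 30.8 and keeps 40 − 30.8 = 9.2.
So by rejecting in round 1, the author gets 9.2 next round, worth 0.95 × 9.2 = 8.74 now.
Offer 13 ≥ 8.74, so the author accepts.

Accept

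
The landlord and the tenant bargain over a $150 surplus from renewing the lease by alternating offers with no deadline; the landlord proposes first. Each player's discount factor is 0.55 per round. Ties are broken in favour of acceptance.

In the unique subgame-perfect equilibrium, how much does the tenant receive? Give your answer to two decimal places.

When the landlord proposes, the tenant accepts any offer worth at least 0.55 times what the tenant would get by proposing next round; and vice versa.
This gives x = 150 − 0.55y and y = 150 − 0.55x, where x and y are each side's share when it proposes.
Hence (1 − 0.55·0.55)x = 150(1 − 0.55), i.e. 0.6975·x = 67.5.
x ≈ 96.7742; the tenant's share is 150 − x ≈ 53.2258.

53.23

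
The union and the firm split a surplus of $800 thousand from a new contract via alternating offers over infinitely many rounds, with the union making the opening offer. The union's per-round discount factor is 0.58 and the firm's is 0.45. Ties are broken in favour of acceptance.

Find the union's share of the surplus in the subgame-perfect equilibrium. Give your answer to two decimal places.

Let x be the union's share when the union proposes and y be the firm's share when the firm proposes.
The firm accepts iff offered ≥ 0.45·y, so x = 800 − 0.45y. Symmetrically y = 800 − 0.58x.
Substituting: x = 800 − 0.45(800 − 0.58x), giving x(1 − 0.58·0.45) = 800(1 − 0.45).
So x = 800 × 0.55 / 0.739 ≈ 595.3992, and the firm receives 800 − x ≈ 204.6008.

595.40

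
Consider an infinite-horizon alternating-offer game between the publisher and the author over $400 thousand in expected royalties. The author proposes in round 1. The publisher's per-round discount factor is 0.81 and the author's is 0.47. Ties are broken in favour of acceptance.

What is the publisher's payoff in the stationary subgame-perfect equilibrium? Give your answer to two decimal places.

In a stationary SPE each proposer offers the other exactly their discounted continuation value.
If the author keeps x when proposing and the publisher keeps y when proposing, then x = 400 − 0.81y and y = 400 − 0.47x.
Solving: x = 400(1 − 0.81) / (1 − 0.47·0.81) = 76 / 0.6193 ≈ 122.7192.
The publisher gets 400 − 122.7192 ≈ 277.2808.

277.28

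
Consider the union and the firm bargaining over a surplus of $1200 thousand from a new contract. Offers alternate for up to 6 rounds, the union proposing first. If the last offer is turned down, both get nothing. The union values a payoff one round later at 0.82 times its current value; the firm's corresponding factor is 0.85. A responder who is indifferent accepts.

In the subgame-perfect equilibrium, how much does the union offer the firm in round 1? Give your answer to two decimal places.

Round 6 (the firm proposes): rejection yields 0 for the union; the firm offers 0 and keeps 1200.
Round 5 (the union proposes): the firm can get 1200 next round, worth 0.85 × 1200 = 1020 now; the union offers that and keeps 180.
Round 4 (the firm proposes): the union can get 180 next round, worth 0.82 × 180 = 147.6 now. The firm offers 147.6 and keeps 1200 − 147.6 = 1052.4.
Round 3 (the union proposes): the firm can get 1052.4 next round, worth 0.85 × 1052.4 = 894.54 now, so the union offers 894.54, keeping 305.46.
Round 2 (the firm proposes): the union can get 305.46 next round, worth 0.82 × 305.46 = 250.4772 now; the firm offers that and keeps 949.5228.
Round 1 (the union proposes): the firm can get 949.5228 next round, worth 0.85 × 949.5228 = 807.09438 now, so the union offers 807.09438, keeping 392.90562.

807.09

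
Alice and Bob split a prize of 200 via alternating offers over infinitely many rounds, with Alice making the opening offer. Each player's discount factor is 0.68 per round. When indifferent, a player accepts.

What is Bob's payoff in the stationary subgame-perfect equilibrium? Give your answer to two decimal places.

80.95

Let x be Alice's share when Alice proposes and y be Bob's share when Bob proposes.
Bob accepts iff offered ≥ 0.68·y, so x = 200 − 0.68y. Symmetrically y = 200 − 0.68x.
Substituting: x = 200 − 0.68(200 − 0.68x), giving x(1 − 0.68·0.68) = 200(1 − 0.68).
So x = 200 × 0.32 / 0.5376 ≈ 119.0476, and Bob receives 200 − x ≈ 80.9524.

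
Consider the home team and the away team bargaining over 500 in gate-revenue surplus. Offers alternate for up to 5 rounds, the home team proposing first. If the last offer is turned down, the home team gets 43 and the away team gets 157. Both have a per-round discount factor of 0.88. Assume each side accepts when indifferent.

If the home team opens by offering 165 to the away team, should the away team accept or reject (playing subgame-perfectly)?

Reject

Round 5 (the home team proposes): the away team gets 157 if talks fail, so the home team offers 157 and keeps 343.
Round 4 (the away team proposes): the home team can get 343 next round, worth 0.88 × 343 = 301.84 now; the away team offers that and keeps 198.16.
Round 3 (the home team proposes): the away team can get 198.16 next round, worth 0.88 × 198.16 = 174.3808 now. The home team offers 174.3808 and keeps 500 − 174.3808 = 325.6192.
Round 2 (the away team proposes): the home team can get 325.6192 next round, worth 0.88 × 325.6192 = 286.544896 now, so the away team offers 286.544896, keeping 213.455104.
So by rejecting in round 1, the away team gets 213.455104 next round, worth 0.88 × 213.455104 = 187.84049152 now.
Offer 165 < 187.84049152, so the away team rejects.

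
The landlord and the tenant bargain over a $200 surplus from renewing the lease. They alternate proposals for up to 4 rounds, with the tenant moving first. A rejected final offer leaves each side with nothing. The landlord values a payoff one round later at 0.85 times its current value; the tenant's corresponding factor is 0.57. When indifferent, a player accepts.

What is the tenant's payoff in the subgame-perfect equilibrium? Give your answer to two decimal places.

44.54

Round 4 (the landlord proposes): the tenant will accept anything ≥ 0, so the landlord offers 0 and keeps 200.
Round 3 (the tenant proposes): the landlord can get 200 next round, worth 0.85 × 200 = 170 now; the tenant offers that and keeps 30.
Round 2 (the landlord proposes): the tenant can get 30 next round, worth 0.57 × 30 = 17.1 now, so the landlord offers 17.1, keeping 182.9.
Round 1 (the tenant proposes): the landlord can get 182.9 next round, worth 0.85 × 182.9 = 155.465 now; the tenant offers that and keeps 44.535.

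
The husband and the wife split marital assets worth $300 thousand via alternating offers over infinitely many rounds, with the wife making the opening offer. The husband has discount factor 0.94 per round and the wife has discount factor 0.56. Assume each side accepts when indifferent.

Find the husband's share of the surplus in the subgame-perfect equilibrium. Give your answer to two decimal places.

In a stationary SPE each proposer offers the other exactly their discounted continuation value.
If the wife keeps x when proposing and the husband keeps y when proposing, then x = 300 − 0.94y and y = 300 − 0.56x.
Solving: x = 300(1 − 0.94) / (1 − 0.56·0.94) = 18 / 0.4736 ≈ 38.0068.
The husband gets 300 − 38.0068 ≈ 261.9932.

261.99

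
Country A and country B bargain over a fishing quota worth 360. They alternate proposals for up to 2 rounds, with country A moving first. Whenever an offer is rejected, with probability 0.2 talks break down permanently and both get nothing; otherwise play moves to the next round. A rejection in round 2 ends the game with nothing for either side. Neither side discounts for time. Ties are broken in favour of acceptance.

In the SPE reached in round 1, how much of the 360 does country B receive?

Round 2 (country B proposes): country A will accept anything ≥ 0, so country B offers 0 and keeps 360.
Round 1 (country A proposes): rejecting gives country B an expected 0.8 × 360 = 288, so country A offers 288, keeping 72.

288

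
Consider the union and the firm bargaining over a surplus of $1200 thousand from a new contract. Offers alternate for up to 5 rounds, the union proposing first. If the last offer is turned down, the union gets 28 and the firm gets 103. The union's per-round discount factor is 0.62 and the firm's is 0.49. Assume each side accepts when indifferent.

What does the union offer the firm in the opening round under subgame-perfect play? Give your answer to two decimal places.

300.83

Work backward from the last round.
Round 5 (the union proposes): the firm gets 103 if talks fail, so the union offers 103 and keeps 1097.
Round 4 (the firm proposes): the union can get 1097 next round, worth 0.62 × 1097 = 680.14 now, so the firm offers 680.14, keeping 519.86.
Round 3 (the union proposes): the firm can get 519.86 next round, worth 0.49 × 519.86 = 254.7314 now. The union offers 254.7314 and keeps 1200 − 254.7314 = 945.2686.
Round 2 (the firm proposes): the union can get 945.2686 next round, worth 0.62 × 945.2686 = 586.066532 now, so the firm offers 586.066532, keeping 613.933468.
Round 1 (the union proposes): the firm can get 613.933468 next round, worth 0.49 × 613.933468 = 300.82739932 now. The union offers 300.82739932 and keeps 1200 − 300.82739932 = 899.17260068.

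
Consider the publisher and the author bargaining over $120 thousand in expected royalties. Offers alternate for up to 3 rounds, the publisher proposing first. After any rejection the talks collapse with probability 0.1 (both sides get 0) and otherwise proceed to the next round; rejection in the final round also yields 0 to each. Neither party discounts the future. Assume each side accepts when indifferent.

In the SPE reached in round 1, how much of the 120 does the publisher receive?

109.2

Round 3 (the publisher proposes): rejection yields 0 for the author; the publisher offers 0 and keeps 120.
Round 2 (the author proposes): rejecting gives the publisher an expected 0.9 × 120 = 108; the author offers that and keeps 12.
Round 1 (the publisher proposes): rejecting gives the author an expected 0.9 × 12 = 10.8. The publisher offers 10.8 and keeps 120 − 10.8 = 109.2.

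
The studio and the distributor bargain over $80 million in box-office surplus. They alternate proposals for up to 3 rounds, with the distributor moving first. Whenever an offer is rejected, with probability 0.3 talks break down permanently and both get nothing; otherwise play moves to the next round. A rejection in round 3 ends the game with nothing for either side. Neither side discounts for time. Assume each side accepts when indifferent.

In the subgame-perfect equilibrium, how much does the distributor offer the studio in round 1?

16.8

Round 3 (the distributor proposes): the studio will accept anything ≥ 0, so the distributor offers 0 and keeps 80.
Round 2 (the studio proposes): rejecting gives the distributor an expected 0.7 × 80 = 56. The studio offers 56 and keeps 80 − 56 = 24.
Round 1 (the distributor proposes): rejecting gives the studio an expected 0.7 × 24 = 16.8, so the distributor offers 16.8, keeping 63.2.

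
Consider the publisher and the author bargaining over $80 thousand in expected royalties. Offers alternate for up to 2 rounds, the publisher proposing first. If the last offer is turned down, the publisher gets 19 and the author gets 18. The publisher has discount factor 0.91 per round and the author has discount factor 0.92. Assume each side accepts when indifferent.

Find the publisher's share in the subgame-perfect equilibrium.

23.88

Work backward from the last round.
Round 2 (the author proposes): the publisher gets 19 if talks fail, so the author offers 19 and keeps 61.
Round 1 (the publisher proposes): the author can get 61 next round, worth 0.92 × 61 = 56.12 now; the publisher offers that and keeps 23.88.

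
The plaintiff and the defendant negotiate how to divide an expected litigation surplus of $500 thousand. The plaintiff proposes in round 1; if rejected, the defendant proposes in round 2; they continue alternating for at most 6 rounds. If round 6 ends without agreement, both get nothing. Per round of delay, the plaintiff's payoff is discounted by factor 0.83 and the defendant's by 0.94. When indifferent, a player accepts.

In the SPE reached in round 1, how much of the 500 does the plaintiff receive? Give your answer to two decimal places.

71.67

Round 6 (the defendant proposes): rejection yields 0 for the plaintiff; the defendant offers 0 and keeps 500.
Round 5 (the plaintiff proposes): the defendant can get 500 next round, worth 0.94 × 500 = 470 now; the plaintiff offers that and keeps 30.
Round 4 (the defendant proposes): the plaintiff can get 30 next round, worth 0.83 × 30 = 24.9 now; the defendant offers that and keeps 475.1.
Round 3 (the plaintiff proposes): the defendant can get 475.1 next round, worth 0.94 × 475.1 = 446.594 now; the plaintiff offers that and keeps 53.406.
Round 2 (the defendant proposes): the plaintiff can get 53.406 next round, worth 0.83 × 53.406 = 44.32698 now, so the defendant offers 44.32698, keeping 455.67302.
Round 1 (the plaintiff proposes): the defendant can get 455.67302 next round, worth 0.94 × 455.67302 = 428.3326388 now; the plaintiff offers that and keeps 71.6673612.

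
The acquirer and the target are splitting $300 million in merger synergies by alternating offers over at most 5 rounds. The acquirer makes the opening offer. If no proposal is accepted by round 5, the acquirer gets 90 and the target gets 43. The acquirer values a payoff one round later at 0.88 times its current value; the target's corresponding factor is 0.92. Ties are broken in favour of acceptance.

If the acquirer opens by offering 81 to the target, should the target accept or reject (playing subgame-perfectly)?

Reject

Round 5 (the acquirer proposes): the target gets 43 if talks fail, so the acquirer offers 43 and keeps 257.
Round 4 (the target proposes): the acquirer can get 257 next round, worth 0.88 × 257 = 226.16 now, so the target offers 226.16, keeping 73.84.
Round 3 (the acquirer proposes): the target can get 73.84 next round, worth 0.92 × 73.84 = 67.9328 now. The acquirer offers 67.9328 and keeps 300 − 67.9328 = 232.0672.
Round 2 (the target proposes): the acquirer can get 232.0672 next round, worth 0.88 × 232.0672 = 204.219136 now. The target offers 204.219136 and keeps 300 − 204.219136 = 95.780864.
So by rejecting in round 1, the target gets 95.780864 next round, worth 0.92 × 95.780864 = 88.11839488 now.
Offer 81 < 88.11839488, so the target rejects.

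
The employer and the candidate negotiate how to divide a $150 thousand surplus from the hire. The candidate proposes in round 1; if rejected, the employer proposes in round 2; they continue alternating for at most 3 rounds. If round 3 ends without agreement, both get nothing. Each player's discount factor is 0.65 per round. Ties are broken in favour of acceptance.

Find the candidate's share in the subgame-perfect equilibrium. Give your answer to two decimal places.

115.88

Round 3 (the candidate proposes): the employer will accept anything ≥ 0, so the candidate offers 0 and keeps 150.
Round 2 (the employer proposes): the candidate can get 150 next round, worth 0.65 × 150 = 97.5 now. The employer offers 97.5 and keeps 150 − 97.5 = 52.5.
Round 1 (the candidate proposes): the employer can get 52.5 next round, worth 0.65 × 52.5 = 34.125 now; the candidate offers that and keeps 115.875.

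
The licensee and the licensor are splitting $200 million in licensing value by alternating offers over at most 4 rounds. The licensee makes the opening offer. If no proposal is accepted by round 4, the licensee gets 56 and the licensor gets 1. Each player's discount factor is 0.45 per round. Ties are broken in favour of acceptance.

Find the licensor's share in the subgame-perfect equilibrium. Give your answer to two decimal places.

Round 4 (the licensor proposes): the licensee gets 56 if talks fail, so the licensor offers 56 and keeps 144.
Round 3 (the licensee proposes): the licensor can get 144 next round, worth 0.45 × 144 = 64.8 now, so the licensee offers 64.8, keeping 135.2.
Round 2 (the licensor proposes): the licensee can get 135.2 next round, worth 0.45 × 135.2 = 60.84 now. The licensor offers 60.84 and keeps 200 − 60.84 = 139.16.
Round 1 (the licensee proposes): the licensor can get 139.16 next round, worth 0.45 × 139.16 = 62.622 now. The licensee offers 62.622 and keeps 200 − 62.622 = 137.378.

62.62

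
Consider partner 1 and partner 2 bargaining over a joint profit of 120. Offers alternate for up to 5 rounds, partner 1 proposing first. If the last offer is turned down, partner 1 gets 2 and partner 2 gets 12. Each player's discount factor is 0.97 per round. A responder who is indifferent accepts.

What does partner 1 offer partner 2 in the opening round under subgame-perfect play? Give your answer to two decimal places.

Round 5 (partner 1 proposes): partner 2 gets 12 if talks fail, so partner 1 offers 12 and keeps 108.
Round 4 (partner 2 proposes): partner 1 can get 108 next round, worth 0.97 × 108 = 104.76 now. Partner 2 offers 104.76 and keeps 120 − 104.76 = 15.24.
Round 3 (partner 1 proposes): partner 2 can get 15.24 next round, worth 0.97 × 15.24 = 14.7828 now; partner 1 offers that and keeps 105.2172.
Round 2 (partner 2 proposes): partner 1 can get 105.2172 next round, worth 0.97 × 105.2172 = 102.060684 now; partner 2 offers that and keeps 17.939316.
Round 1 (partner 1 proposes): partner 2 can get 17.939316 next round, worth 0.97 × 17.939316 = 17.40113652 now. Partner 1 offers 17.40113652 and keeps 120 − 17.40113652 = 102.59886348.

17.40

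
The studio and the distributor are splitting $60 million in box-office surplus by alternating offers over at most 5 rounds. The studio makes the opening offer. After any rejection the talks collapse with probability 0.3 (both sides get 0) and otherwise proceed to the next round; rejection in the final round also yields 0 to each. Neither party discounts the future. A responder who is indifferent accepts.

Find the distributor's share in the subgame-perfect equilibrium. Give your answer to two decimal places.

Round 5 (the studio proposes): rejection yields 0 for the distributor; the studio offers 0 and keeps 60.
Round 4 (the distributor proposes): rejecting gives the studio an expected 0.7 × 60 = 42. The distributor offers 42 and keeps 60 − 42 = 18.
Round 3 (the studio proposes): rejecting gives the distributor an expected 0.7 × 18 = 12.6; the studio offers that and keeps 47.4.
Round 2 (the distributor proposes): rejecting gives the studio an expected 0.7 × 47.4 = 33.18; the distributor offers that and keeps 26.82.
Round 1 (the studio proposes): rejecting gives the distributor an expected 0.7 × 26.82 = 18.774; the studio offers that and keeps 41.226.

18.77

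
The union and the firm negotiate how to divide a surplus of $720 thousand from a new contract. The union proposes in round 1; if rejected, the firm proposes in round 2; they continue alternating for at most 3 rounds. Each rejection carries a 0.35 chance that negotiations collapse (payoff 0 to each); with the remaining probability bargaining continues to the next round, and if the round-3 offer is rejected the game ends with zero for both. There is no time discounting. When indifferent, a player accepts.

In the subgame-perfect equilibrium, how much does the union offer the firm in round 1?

By backward induction:
Round 3 (the union proposes): the firm will accept anything ≥ 0, so the union offers 0 and keeps 720.
Round 2 (the firm proposes): rejecting gives the union an expected 0.65 × 720 = 468; the firm offers that and keeps 252.
Round 1 (the union proposes): rejecting gives the firm an expected 0.65 × 252 = 163.8, so the union offers 163.8, keeping 556.2.

163.8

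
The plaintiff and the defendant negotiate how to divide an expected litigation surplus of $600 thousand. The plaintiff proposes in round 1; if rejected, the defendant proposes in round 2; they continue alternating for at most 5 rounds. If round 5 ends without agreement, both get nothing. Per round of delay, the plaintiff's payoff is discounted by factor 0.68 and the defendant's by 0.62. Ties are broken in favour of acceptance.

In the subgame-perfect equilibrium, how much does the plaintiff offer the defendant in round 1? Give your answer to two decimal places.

169.23

Round 5 (the plaintiff proposes): the defendant will accept anything ≥ 0, so the plaintiff offers 0 and keeps 600.
Round 4 (the defendant proposes): the plaintiff can get 600 next round, worth 0.68 × 600 = 408 now. The defendant offers 408 and keeps 600 − 408 = 192.
Round 3 (the plaintiff proposes): the defendant can get 192 next round, worth 0.62 × 192 = 119.04 now, so the plaintiff offers 119.04, keeping 480.96.
Round 2 (the defendant proposes): the plaintiff can get 480.96 next round, worth 0.68 × 480.96 = 327.0528 now, so the defendant offers 327.0528, keeping 272.9472.
Round 1 (the plaintiff proposes): the defendant can get 272.9472 next round, worth 0.62 × 272.9472 = 169.227264 now. The plaintiff offers 169.227264 and keeps 600 − 169.227264 = 430.772736.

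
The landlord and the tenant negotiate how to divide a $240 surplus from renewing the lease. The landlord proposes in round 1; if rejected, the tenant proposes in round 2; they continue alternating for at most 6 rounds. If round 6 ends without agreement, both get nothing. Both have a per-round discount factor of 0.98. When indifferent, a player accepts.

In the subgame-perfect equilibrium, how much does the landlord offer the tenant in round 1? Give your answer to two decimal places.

226.16

By backward induction:
Round 6 (the tenant proposes): the landlord will accept anything ≥ 0, so the tenant offers 0 and keeps 240.
Round 5 (the landlord proposes): the tenant can get 240 next round, worth 0.98 × 240 = 235.2 now, so the landlord offers 235.2, keeping 4.8.
Round 4 (the tenant proposes): the landlord can get 4.8 next round, worth 0.98 × 4.8 = 4.704 now; the tenant offers that and keeps 235.296.
Round 3 (the landlord proposes): the tenant can get 235.296 next round, worth 0.98 × 235.296 = 230.59008 now; the landlord offers that and keeps 9.40992.
Round 2 (the tenant proposes): the landlord can get 9.40992 next round, worth 0.98 × 9.40992 = 9.2217216 now; the tenant offers that and keeps 230.7782784.
Round 1 (the landlord proposes): the tenant can get 230.7782784 next round, worth 0.98 × 230.7782784 = 226.162712832 now, so the landlord offers 226.162712832, keeping 13.837287168.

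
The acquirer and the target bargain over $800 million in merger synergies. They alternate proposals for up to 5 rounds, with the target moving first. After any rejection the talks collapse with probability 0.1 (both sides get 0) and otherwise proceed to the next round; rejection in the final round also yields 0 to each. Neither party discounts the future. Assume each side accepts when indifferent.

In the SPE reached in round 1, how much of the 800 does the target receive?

Round 5 (the target proposes): rejection yields 0 for the acquirer; the target offers 0 and keeps 800.
Round 4 (the acquirer proposes): rejecting gives the target an expected 0.9 × 800 = 720. The acquirer offers 720 and keeps 800 − 720 = 80.
Round 3 (the target proposes): rejecting gives the acquirer an expected 0.9 × 80 = 72; the target offers that and keeps 728.
Round 2 (the acquirer proposes): rejecting gives the target an expected 0.9 × 728 = 655.2, so the acquirer offers 655.2, keeping 144.8.
Round 1 (the target proposes): rejecting gives the acquirer an expected 0.9 × 144.8 = 130.32. The target offers 130.32 and keeps 800 − 130.32 = 669.68.

669.68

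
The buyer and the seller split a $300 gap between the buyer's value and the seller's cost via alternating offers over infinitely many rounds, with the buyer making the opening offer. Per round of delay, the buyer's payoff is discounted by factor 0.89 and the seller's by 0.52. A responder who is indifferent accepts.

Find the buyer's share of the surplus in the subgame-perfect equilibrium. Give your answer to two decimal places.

268.06

In a stationary SPE each proposer offers the other exactly their discounted continuation value.
If the buyer keeps x when proposing and the seller keeps y when proposing, then x = 300 − 0.52y and y = 300 − 0.89x.
Solving: x = 300(1 − 0.52) / (1 − 0.89·0.52) = 144 / 0.5372 ≈ 268.0566.
The seller gets 300 − 268.0566 ≈ 31.9434.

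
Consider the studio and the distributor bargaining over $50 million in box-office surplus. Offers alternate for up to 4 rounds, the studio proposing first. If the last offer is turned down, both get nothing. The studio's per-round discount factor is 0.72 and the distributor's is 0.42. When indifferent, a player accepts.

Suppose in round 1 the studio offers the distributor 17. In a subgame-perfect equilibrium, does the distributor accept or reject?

Accept

Work out the distributor's continuation value if the offer is rejected.
Round 4 (the distributor proposes): the studio will accept anything ≥ 0, so the distributor offers 0 and keeps 50.
Round 3 (the studio proposes): the distributor can get 50 next round, worth 0.42 × 50 = 21 now. The studio offers 21 and keeps 50 − 21 = 29.
Round 2 (the distributor proposes): the studio can get 29 next round, worth 0.72 × 29 = 20.88 now. The distributor offers 20.88 and keeps 50 − 20.88 = 29.12.
So by rejecting in round 1, the distributor gets 29.12 next round, worth 0.42 × 29.12 = 12.2304 now.
Offer 17 ≥ 12.2304, so the distributor accepts.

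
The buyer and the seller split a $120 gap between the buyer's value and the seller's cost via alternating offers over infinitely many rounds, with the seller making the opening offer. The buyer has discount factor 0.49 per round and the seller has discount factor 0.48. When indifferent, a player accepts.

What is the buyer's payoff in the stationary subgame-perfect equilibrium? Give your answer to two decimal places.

Let x be the seller's share when the seller proposes and y be the buyer's share when the buyer proposes.
The buyer accepts iff offered ≥ 0.49·y, so x = 120 − 0.49y. Symmetrically y = 120 − 0.48x.
Substituting: x = 120 − 0.49(120 − 0.48x), giving x(1 − 0.48·0.49) = 120(1 − 0.49).
So x = 120 × 0.51 / 0.7648 ≈ 80.0209, and the buyer receives 120 − x ≈ 39.9791.

39.98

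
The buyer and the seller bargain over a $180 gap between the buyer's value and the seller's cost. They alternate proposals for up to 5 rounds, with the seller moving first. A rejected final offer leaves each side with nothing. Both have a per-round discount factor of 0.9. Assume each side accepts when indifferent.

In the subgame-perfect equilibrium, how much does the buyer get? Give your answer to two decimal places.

Round 5 (the seller proposes): rejection yields 0 for the buyer; the seller offers 0 and keeps 180.
Round 4 (the buyer proposes): the seller can get 180 next round, worth 0.9 × 180 = 162 now, so the buyer offers 162, keeping 18.
Round 3 (the seller proposes): the buyer can get 18 next round, worth 0.9 × 18 = 16.2 now. The seller offers 16.2 and keeps 180 − 16.2 = 163.8.
Round 2 (the buyer proposes): the seller can get 163.8 next round, worth 0.9 × 163.8 = 147.42 now, so the buyer offers 147.42, keeping 32.58.
Round 1 (the seller proposes): the buyer can get 32.58 next round, worth 0.9 × 32.58 = 29.322 now, so the seller offers 29.322, keeping 150.678.

29.32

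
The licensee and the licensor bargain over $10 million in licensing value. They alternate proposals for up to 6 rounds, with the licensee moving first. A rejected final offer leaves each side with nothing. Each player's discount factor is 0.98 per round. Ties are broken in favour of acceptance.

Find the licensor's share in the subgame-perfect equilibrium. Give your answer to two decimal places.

Round 6 (the licensor proposes): rejection yields 0 for the licensee; the licensor offers 0 and keeps 10.
Round 5 (the licensee proposes): the licensor can get 10 next round, worth 0.98 × 10 = 9.8 now; the licensee offers that and keeps 0.2.
Round 4 (the licensor proposes): the licensee can get 0.2 next round, worth 0.98 × 0.2 = 0.196 now, so the licensor offers 0.196, keeping 9.804.
Round 3 (the licensee proposes): the licensor can get 9.804 next round, worth 0.98 × 9.804 = 9.60792 now, so the licensee offers 9.60792, keeping 0.39208.
Round 2 (the licensor proposes): the licensee can get 0.39208 next round, worth 0.98 × 0.39208 = 0.3842384 now; the licensor offers that and keeps 9.6157616.
Round 1 (the licensee proposes): the licensor can get 9.6157616 next round, worth 0.98 × 9.6157616 = 9.423446368 now; the licensee offers that and keeps 0.576553632.

9.42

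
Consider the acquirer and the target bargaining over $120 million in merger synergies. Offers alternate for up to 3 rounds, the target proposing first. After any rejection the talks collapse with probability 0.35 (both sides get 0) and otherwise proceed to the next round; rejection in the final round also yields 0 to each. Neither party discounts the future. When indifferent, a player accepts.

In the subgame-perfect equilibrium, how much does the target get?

92.7

Round 3 (the target proposes): rejection yields 0 for the acquirer; the target offers 0 and keeps 120.
Round 2 (the acquirer proposes): rejecting gives the target an expected 0.65 × 120 = 78; the acquirer offers that and keeps 42.
Round 1 (the target proposes): rejecting gives the acquirer an expected 0.65 × 42 = 27.3; the target offers that and keeps 92.7.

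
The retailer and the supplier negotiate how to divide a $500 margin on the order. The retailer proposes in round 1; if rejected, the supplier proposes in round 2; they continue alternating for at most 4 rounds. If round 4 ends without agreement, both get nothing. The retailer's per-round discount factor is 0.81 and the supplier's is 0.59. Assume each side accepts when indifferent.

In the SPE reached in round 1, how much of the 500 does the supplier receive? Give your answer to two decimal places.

By backward induction:
Round 4 (the supplier proposes): the retailer will accept anything ≥ 0, so the supplier offers 0 and keeps 500.
Round 3 (the retailer proposes): the supplier can get 500 next round, worth 0.59 × 500 = 295 now, so the retailer offers 295, keeping 205.
Round 2 (the supplier proposes): the retailer can get 205 next round, worth 0.81 × 205 = 166.05 now; the supplier offers that and keeps 333.95.
Round 1 (the retailer proposes): the supplier can get 333.95 next round, worth 0.59 × 333.95 = 197.0305 now; the retailer offers that and keeps 302.9695.

197.03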